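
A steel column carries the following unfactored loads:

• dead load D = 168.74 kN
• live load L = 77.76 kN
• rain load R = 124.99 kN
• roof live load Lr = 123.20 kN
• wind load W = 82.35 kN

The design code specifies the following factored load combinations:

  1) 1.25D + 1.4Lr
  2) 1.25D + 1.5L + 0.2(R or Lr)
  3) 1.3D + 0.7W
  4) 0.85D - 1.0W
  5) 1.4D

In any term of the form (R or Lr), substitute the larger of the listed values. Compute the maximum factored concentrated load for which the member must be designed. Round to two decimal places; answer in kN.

383.41 kN

(R or Lr) → R = 124.99 kN.
1) 1.25(168.74) + 1.4(123.20) = 210.93 + 172.48 = 383.41
2) 1.25(168.74) + 1.5(77.76) + 0.2(124.99) = 352.56
3) 1.3(168.74) + 0.7(82.35) = 219.36 + 57.65 = 277.01
4) 0.85(168.74) - 1.0(82.35) = 143.43 - 82.35 = 61.08
5) 1.4(168.74) = 236.24
Maximum is from combination 1.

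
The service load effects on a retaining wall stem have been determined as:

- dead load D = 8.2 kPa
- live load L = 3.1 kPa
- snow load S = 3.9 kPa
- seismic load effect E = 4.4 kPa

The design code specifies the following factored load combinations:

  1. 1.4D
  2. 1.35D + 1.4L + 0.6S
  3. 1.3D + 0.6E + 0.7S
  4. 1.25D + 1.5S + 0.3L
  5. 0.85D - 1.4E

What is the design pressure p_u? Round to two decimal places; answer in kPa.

1. 1.4(8.2) = 11.48
2. 1.35(8.2) + 1.4(3.1) + 0.6(3.9) = 11.07 + 4.34 + 2.34 = 17.75
3. 1.3(8.2) + 0.6(4.4) + 0.7(3.9) = 10.66 + 2.64 + 2.73 = 16.03
4. 1.25(8.2) + 1.5(3.9) + 0.3(3.1) = 10.25 + 5.85 + 0.93 = 17.03
5. 0.85(8.2) - 1.4(4.4) = 6.97 - 6.16 = 0.81
The controlling combination is 2, giving 17.75 kPa.

17.75 kPa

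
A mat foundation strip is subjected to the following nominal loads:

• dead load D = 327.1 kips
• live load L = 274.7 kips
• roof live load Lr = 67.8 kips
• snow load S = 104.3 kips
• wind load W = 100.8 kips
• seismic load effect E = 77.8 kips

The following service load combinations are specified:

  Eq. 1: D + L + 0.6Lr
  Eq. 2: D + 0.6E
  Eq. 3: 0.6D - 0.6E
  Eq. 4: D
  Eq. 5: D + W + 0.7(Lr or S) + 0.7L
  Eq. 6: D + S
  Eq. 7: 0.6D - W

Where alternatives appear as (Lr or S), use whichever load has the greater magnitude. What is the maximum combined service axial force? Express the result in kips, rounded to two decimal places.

693.20 kips

(Lr or S) → S = 104.3 kips.
Eq. 1: 1.0(327.1) + 1.0(274.7) + 0.6(67.8) = 642.48
Eq. 2: 1.0(327.1) + 0.6(77.8) = 373.78
Eq. 3: 0.6(327.1) - 0.6(77.8) = 149.58
Eq. 4: 1.0(327.1) = 327.10
Eq. 5: 1.0(327.1) + 1.0(100.8) + 0.7(104.3) + 0.7(274.7) = 693.20
Eq. 6: 1.0(327.1) + 1.0(104.3) = 431.40
Eq. 7: 0.6(327.1) - 1.0(100.8) = 95.46
Combination 5 governs: P = 693.20 kips.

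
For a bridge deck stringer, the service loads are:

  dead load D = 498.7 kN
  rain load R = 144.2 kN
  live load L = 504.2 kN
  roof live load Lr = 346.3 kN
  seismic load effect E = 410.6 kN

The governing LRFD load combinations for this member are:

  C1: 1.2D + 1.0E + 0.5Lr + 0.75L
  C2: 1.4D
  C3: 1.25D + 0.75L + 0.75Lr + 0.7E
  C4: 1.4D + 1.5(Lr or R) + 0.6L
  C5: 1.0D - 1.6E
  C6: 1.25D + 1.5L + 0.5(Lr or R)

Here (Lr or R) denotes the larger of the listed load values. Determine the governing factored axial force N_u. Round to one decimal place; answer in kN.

1560.3 kN

(Lr or R) → Lr = 346.3 kN.
C1: 1.2(498.7) + 1.0(410.6) + 0.5(346.3) + 0.75(504.2) = 1560.3
C2: 1.4(498.7) = 698.2
C3: 1.25(498.7) + 0.75(504.2) + 0.75(346.3) + 0.7(410.6) = 623.4 + 378.2 + 259.7 + 287.4 = 1548.7
C4: 1.4(498.7) + 1.5(346.3) + 0.6(504.2) = 698.2 + 519.5 + 302.5 = 1520.2
C5: 1.0(498.7) - 1.6(410.6) = 498.7 - 657.0 = -158.3
C6: 1.25(498.7) + 1.5(504.2) + 0.5(346.3) = 1552.8
Combination 1 governs: N_u = 1560.3 kN.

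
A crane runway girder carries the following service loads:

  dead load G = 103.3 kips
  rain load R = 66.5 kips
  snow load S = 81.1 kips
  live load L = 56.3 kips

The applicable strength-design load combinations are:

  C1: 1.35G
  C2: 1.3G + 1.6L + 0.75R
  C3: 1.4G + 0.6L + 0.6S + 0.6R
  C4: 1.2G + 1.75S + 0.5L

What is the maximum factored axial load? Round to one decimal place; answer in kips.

C1: 1.35(103.3) = 139.5
C2: 1.3(103.3) + 1.6(56.3) + 0.75(66.5) = 274.2
C3: 1.4(103.3) + 0.6(56.3) + 0.6(81.1) + 0.6(66.5) = 144.6 + 33.8 + 48.7 + 39.9 = 267.0
C4: 1.2(103.3) + 1.75(81.1) + 0.5(56.3) = 294.0
The controlling combination is 4, giving 294.0 kips.

294.0 kips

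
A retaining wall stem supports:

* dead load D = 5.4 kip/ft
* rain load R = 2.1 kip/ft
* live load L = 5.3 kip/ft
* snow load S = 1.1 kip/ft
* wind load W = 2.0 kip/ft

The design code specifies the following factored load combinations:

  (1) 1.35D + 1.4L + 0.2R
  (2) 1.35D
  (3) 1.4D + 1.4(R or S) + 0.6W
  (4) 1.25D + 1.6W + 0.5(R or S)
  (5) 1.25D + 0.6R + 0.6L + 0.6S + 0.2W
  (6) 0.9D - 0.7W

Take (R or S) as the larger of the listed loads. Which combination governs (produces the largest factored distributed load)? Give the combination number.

Combination 1

(R or S) → R = 2.1 kip/ft.
(1) 1.35(5.4) + 1.4(5.3) + 0.2(2.1) = 15.13
(2) 1.35(5.4) = 7.29
(3) 1.4(5.4) + 1.4(2.1) + 0.6(2.0) = 11.70
(4) 1.25(5.4) + 1.6(2.0) + 0.5(2.1) = 11.00
(5) 1.25(5.4) + 0.6(2.1) + 0.6(5.3) + 0.6(1.1) + 0.2(2.0) = 12.25
(6) 0.9(5.4) - 0.7(2.0) = 3.46
The largest value is 15.13 kip/ft from combination 1.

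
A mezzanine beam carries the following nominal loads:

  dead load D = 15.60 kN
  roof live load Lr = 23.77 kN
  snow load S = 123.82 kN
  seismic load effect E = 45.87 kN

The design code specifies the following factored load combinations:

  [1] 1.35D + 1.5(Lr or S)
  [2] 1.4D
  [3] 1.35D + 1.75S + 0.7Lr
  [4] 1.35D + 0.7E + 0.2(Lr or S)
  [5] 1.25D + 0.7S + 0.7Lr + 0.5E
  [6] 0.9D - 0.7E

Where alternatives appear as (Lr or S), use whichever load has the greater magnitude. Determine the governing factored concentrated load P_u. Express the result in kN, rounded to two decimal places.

(Lr or S) → S = 123.82 kN.
[1] 1.35(15.60) + 1.5(123.82) = 206.79
[2] 1.4(15.60) = 21.84
[3] 1.35(15.60) + 1.75(123.82) + 0.7(23.77) = 254.38
[4] 1.35(15.60) + 0.7(45.87) + 0.2(123.82) = 77.93
[5] 1.25(15.60) + 0.7(123.82) + 0.7(23.77) + 0.5(45.87) = 145.75
[6] 0.9(15.60) - 0.7(45.87) = -18.07
Combination 3 governs: P_u = 254.38 kN.

254.38 kN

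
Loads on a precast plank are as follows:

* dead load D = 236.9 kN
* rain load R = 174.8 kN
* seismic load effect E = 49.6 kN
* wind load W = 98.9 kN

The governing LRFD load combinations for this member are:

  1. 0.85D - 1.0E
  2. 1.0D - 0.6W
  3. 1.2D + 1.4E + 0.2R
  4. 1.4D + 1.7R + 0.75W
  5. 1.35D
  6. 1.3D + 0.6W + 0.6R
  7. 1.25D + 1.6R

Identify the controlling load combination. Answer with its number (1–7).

Combination 4

1. 0.85(236.9) - 1.0(49.6) = 201.4 - 49.6 = 151.8
2. 1.0(236.9) - 0.6(98.9) = 236.9 - 59.3 = 177.6
3. 1.2(236.9) + 1.4(49.6) + 0.2(174.8) = 284.3 + 69.4 + 35.0 = 388.7
4. 1.4(236.9) + 1.7(174.8) + 0.75(98.9) = 703.0
5. 1.35(236.9) = 319.8
6. 1.3(236.9) + 0.6(98.9) + 0.6(174.8) = 308.0 + 59.3 + 104.9 = 472.2
7. 1.25(236.9) + 1.6(174.8) = 296.1 + 279.7 = 575.8
The largest value is 703.0 kN from combination 4.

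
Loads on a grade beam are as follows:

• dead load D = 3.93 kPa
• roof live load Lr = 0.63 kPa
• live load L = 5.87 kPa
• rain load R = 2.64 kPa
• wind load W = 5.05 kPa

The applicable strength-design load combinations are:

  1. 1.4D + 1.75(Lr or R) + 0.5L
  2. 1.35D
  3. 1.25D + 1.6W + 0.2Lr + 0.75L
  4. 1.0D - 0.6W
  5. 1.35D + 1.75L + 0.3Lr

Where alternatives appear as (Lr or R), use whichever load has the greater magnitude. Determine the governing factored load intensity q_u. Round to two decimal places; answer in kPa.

(Lr or R) → R = 2.64 kPa.
1. 1.4(3.93) + 1.75(2.64) + 0.5(5.87) = 5.50 + 4.62 + 2.94 = 13.06
2. 1.35(3.93) = 5.31
3. 1.25(3.93) + 1.6(5.05) + 0.2(0.63) + 0.75(5.87) = 4.91 + 8.08 + 0.13 + 4.40 = 17.52
4. 1.0(3.93) - 0.6(5.05) = 3.93 - 3.03 = 0.90
5. 1.35(3.93) + 1.75(5.87) + 0.3(0.63) = 5.31 + 10.27 + 0.19 = 15.77
Combination 3 governs: q_u = 17.52 kPa.

17.52 kPa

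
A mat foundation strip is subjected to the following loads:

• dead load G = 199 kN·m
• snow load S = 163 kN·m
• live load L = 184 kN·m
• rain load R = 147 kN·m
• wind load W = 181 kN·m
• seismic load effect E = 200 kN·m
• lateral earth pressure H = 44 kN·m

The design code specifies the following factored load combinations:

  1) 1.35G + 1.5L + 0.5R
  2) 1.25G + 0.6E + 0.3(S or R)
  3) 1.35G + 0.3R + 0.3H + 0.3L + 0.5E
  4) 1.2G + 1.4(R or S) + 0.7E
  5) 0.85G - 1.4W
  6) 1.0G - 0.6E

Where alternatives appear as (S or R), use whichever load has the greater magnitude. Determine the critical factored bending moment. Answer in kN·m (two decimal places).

618.15 kN·m

(S or R) → S = 163 kN·m; (R or S) → S = 163 kN·m.
1) 1.35(199) + 1.5(184) + 0.5(147) = 268.65 + 276.00 + 73.50 = 618.15
2) 1.25(199) + 0.6(200) + 0.3(163) = 248.75 + 120.00 + 48.90 = 417.65
3) 1.35(199) + 0.3(147) + 0.3(44) + 0.3(184) + 0.5(200) = 268.65 + 44.10 + 13.20 + 55.20 + 100.00 = 481.15
4) 1.2(199) + 1.4(163) + 0.7(200) = 238.80 + 228.20 + 140.00 = 607.00
5) 0.85(199) - 1.4(181) = 169.15 - 253.40 = -84.25
6) 1.0(199) - 0.6(200) = 199.00 - 120.00 = 79.00
Maximum is from combination 1.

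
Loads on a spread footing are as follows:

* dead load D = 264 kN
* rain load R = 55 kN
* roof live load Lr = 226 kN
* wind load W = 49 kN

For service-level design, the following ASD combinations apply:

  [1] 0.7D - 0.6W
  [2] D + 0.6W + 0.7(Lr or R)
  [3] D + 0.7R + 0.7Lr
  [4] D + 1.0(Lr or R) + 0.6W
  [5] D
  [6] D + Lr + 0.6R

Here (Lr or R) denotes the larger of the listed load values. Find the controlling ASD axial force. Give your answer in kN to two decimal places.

(Lr or R) → Lr = 226 kN.
[1] 0.7(264) - 0.6(49) = 184.80 - 29.40 = 155.40
[2] 1.0(264) + 0.6(49) + 0.7(226) = 264.00 + 29.40 + 158.20 = 451.60
[3] 1.0(264) + 0.7(55) + 0.7(226) = 264.00 + 38.50 + 158.20 = 460.70
[4] 1.0(264) + 1.0(226) + 0.6(49) = 264.00 + 226.00 + 29.40 = 519.40
[5] 1.0(264) = 264.00
[6] 1.0(264) + 1.0(226) + 0.6(55) = 264.00 + 226.00 + 33.00 = 523.00
The controlling combination is 6, giving 523.00 kN.

523.00 kN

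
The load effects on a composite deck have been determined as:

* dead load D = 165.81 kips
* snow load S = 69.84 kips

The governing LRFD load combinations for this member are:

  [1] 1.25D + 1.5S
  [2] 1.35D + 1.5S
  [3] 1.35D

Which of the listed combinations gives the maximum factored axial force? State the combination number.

[1] 1.25(165.81) + 1.5(69.84) = 207.26 + 104.76 = 312.02
[2] 1.35(165.81) + 1.5(69.84) = 223.84 + 104.76 = 328.60
[3] 1.35(165.81) = 223.84
The largest value is 328.60 kips from combination 2.

Combination 2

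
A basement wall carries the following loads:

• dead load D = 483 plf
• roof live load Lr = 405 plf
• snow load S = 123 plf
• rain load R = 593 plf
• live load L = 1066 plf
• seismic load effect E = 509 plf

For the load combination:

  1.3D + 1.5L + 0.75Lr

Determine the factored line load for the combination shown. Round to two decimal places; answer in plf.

2530.65 plf

1.3(483) + 1.5(1066) + 0.75(405) = 627.90 + 1599.00 + 303.75 = 2530.65
w_u = 2530.65 plf.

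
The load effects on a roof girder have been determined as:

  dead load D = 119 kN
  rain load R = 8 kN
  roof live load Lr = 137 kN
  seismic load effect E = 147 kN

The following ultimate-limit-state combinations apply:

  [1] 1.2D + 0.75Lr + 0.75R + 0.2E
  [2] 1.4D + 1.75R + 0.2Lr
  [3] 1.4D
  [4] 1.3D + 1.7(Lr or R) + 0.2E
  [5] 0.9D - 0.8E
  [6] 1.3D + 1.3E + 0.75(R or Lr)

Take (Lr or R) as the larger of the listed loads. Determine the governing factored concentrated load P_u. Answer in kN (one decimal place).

(Lr or R) → Lr = 137 kN; (R or Lr) → Lr = 137 kN.
[1] 1.2(119) + 0.75(137) + 0.75(8) + 0.2(147) = 142.8 + 102.8 + 6.0 + 29.4 = 281.0
[2] 1.4(119) + 1.75(8) + 0.2(137) = 166.6 + 14.0 + 27.4 = 208.0
[3] 1.4(119) = 166.6
[4] 1.3(119) + 1.7(137) + 0.2(147) = 154.7 + 232.9 + 29.4 = 417.0
[5] 0.9(119) - 0.8(147) = 107.1 - 117.6 = -10.5
[6] 1.3(119) + 1.3(147) + 0.75(137) = 154.7 + 191.1 + 102.8 = 448.6
Combination 6 governs: P_u = 448.6 kN.

448.6 kN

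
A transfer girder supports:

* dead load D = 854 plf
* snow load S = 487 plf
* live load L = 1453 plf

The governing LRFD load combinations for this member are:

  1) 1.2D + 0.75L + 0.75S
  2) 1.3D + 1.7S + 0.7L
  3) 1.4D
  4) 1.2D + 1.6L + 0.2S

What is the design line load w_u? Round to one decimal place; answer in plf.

3447.0 plf

1) 1.2(854) + 0.75(1453) + 0.75(487) = 2479.8
2) 1.3(854) + 1.7(487) + 0.7(1453) = 1110.2 + 827.9 + 1017.1 = 2955.2
3) 1.4(854) = 1195.6
4) 1.2(854) + 1.6(1453) + 0.2(487) = 1024.8 + 2324.8 + 97.4 = 3447.0
Combination 4 governs: w_u = 3447.0 plf.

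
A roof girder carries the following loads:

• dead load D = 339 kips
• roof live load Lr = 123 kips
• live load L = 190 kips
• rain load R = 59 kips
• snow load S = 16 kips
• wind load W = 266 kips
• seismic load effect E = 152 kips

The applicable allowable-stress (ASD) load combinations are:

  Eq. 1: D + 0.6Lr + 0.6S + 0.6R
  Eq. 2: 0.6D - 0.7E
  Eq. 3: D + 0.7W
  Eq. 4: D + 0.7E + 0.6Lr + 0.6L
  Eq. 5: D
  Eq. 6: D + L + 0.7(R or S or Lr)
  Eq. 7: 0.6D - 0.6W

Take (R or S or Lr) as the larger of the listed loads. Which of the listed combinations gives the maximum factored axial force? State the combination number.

(R or S or Lr) → Lr = 123 kips.
Eq. 1: 1.0(339) + 0.6(123) + 0.6(16) + 0.6(59) = 339.0 + 73.8 + 9.6 + 35.4 = 457.8
Eq. 2: 0.6(339) - 0.7(152) = 203.4 - 106.4 = 97.0
Eq. 3: 1.0(339) + 0.7(266) = 339.0 + 186.2 = 525.2
Eq. 4: 1.0(339) + 0.7(152) + 0.6(123) + 0.6(190) = 339.0 + 106.4 + 73.8 + 114.0 = 633.2
Eq. 5: 1.0(339) = 339.0
Eq. 6: 1.0(339) + 1.0(190) + 0.7(123) = 339.0 + 190.0 + 86.1 = 615.1
Eq. 7: 0.6(339) - 0.6(266) = 203.4 - 159.6 = 43.8
The largest value is 633.2 kips from combination 4.

Combination 4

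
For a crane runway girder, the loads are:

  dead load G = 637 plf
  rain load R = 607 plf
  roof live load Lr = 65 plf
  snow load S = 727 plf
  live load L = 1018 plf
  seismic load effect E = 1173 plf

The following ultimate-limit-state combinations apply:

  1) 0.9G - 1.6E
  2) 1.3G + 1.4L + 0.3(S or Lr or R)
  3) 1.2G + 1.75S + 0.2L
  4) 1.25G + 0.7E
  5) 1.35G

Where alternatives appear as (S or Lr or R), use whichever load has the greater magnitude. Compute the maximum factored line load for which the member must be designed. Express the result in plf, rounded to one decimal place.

(S or Lr or R) → S = 727 plf.
1) 0.9(637) - 1.6(1173) = 573.3 - 1876.8 = -1303.5
2) 1.3(637) + 1.4(1018) + 0.3(727) = 828.1 + 1425.2 + 218.1 = 2471.4
3) 1.2(637) + 1.75(727) + 0.2(1018) = 764.4 + 1272.3 + 203.6 = 2240.3
4) 1.25(637) + 0.7(1173) = 796.3 + 821.1 = 1617.4
5) 1.35(637) = 860.0
Combination 2 governs: w_u = 2471.4 plf.

2471.4 plf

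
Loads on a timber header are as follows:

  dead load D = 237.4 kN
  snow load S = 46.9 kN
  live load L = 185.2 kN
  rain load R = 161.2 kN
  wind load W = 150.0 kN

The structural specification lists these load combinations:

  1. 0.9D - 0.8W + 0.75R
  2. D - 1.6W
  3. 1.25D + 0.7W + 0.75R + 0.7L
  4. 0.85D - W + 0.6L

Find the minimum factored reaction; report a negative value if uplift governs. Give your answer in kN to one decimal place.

-2.6 kN

1. 0.9(237.4) - 0.8(150.0) + 0.75(161.2) = 214.6
2. 1.0(237.4) - 1.6(150.0) = -2.6
3. 1.25(237.4) + 0.7(150.0) + 0.75(161.2) + 0.7(185.2) = 652.3
4. 0.85(237.4) - 1.0(150.0) + 0.6(185.2) = 162.9
Combination 2 gives the minimum: -2.6 kN.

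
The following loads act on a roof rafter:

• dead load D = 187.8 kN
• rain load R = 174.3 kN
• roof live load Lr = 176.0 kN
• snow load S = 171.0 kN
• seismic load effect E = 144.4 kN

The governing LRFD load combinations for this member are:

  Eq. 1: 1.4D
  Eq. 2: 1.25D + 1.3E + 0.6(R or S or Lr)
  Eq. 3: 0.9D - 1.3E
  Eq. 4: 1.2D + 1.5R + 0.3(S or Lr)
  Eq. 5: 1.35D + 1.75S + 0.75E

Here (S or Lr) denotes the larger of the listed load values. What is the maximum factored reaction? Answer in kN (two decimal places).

661.08 kN

(R or S or Lr) → Lr = 176.0 kN; (S or Lr) → Lr = 176.0 kN.
Eq. 1: 1.4(187.8) = 262.92
Eq. 2: 1.25(187.8) + 1.3(144.4) + 0.6(176.0) = 528.07
Eq. 3: 0.9(187.8) - 1.3(144.4) = -18.70
Eq. 4: 1.2(187.8) + 1.5(174.3) + 0.3(176.0) = 539.61
Eq. 5: 1.35(187.8) + 1.75(171.0) + 0.75(144.4) = 661.08
Combination 5 governs: V_u = 661.08 kN.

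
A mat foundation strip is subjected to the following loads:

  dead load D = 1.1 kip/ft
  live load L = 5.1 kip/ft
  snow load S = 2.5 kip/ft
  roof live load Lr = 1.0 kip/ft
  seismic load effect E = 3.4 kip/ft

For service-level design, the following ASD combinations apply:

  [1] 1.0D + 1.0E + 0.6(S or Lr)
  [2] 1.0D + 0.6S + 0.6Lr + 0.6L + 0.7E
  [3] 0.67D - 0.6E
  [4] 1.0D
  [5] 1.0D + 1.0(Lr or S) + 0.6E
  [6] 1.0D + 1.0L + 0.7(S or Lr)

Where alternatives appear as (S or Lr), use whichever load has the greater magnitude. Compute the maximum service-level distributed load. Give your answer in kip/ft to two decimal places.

8.64 kip/ft

(S or Lr) → S = 2.5 kip/ft; (Lr or S) → S = 2.5 kip/ft.
[1] 1.0(1.1) + 1.0(3.4) + 0.6(2.5) = 1.10 + 3.40 + 1.50 = 6.00
[2] 1.0(1.1) + 0.6(2.5) + 0.6(1.0) + 0.6(5.1) + 0.7(3.4) = 1.10 + 1.50 + 0.60 + 3.06 + 2.38 = 8.64
[3] 0.67(1.1) - 0.6(3.4) = 0.74 - 2.04 = -1.30
[4] 1.0(1.1) = 1.10
[5] 1.0(1.1) + 1.0(2.5) + 0.6(3.4) = 1.10 + 2.50 + 2.04 = 5.64
[6] 1.0(1.1) + 1.0(5.1) + 0.7(2.5) = 1.10 + 5.10 + 1.75 = 7.95
Maximum is from combination 2.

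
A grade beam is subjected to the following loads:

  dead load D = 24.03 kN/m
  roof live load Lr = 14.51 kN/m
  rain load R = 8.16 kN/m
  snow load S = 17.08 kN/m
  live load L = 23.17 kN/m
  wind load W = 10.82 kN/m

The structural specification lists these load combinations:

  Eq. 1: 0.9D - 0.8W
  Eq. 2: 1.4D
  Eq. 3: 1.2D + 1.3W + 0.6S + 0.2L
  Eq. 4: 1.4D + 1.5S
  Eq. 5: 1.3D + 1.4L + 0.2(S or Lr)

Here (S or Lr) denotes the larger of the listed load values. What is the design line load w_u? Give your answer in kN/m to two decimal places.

67.09 kN/m

(S or Lr) → S = 17.08 kN/m.
Eq. 1: 0.9(24.03) - 0.8(10.82) = 21.63 - 8.66 = 12.97
Eq. 2: 1.4(24.03) = 33.64
Eq. 3: 1.2(24.03) + 1.3(10.82) + 0.6(17.08) + 0.2(23.17) = 57.78
Eq. 4: 1.4(24.03) + 1.5(17.08) = 33.64 + 25.62 = 59.26
Eq. 5: 1.3(24.03) + 1.4(23.17) + 0.2(17.08) = 67.09
Combination 5 governs: w_u = 67.09 kN/m.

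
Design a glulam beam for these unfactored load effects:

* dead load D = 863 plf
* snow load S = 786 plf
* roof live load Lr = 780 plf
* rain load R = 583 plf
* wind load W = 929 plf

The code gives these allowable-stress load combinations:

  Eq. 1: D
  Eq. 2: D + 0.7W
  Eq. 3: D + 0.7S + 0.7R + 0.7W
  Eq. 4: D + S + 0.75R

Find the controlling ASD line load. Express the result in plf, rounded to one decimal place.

Eq. 1: 1.0(863) = 863.0
Eq. 2: 1.0(863) + 0.7(929) = 1513.3
Eq. 3: 1.0(863) + 0.7(786) + 0.7(583) + 0.7(929) = 2471.6
Eq. 4: 1.0(863) + 1.0(786) + 0.75(583) = 2086.3
Maximum is from combination 3.

2471.6 plf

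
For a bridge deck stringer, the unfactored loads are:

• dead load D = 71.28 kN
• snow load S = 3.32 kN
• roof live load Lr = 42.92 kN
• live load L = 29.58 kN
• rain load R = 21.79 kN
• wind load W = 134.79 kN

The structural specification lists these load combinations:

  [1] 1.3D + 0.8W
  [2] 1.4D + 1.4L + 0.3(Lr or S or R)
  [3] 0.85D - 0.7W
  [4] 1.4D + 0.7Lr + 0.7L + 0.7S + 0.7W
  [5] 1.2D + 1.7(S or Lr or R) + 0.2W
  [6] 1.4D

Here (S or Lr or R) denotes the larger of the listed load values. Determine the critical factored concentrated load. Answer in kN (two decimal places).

(Lr or S or R) → Lr = 42.92 kN; (S or Lr or R) → Lr = 42.92 kN.
[1] 1.3(71.28) + 0.8(134.79) = 200.50
[2] 1.4(71.28) + 1.4(29.58) + 0.3(42.92) = 99.79 + 41.41 + 12.88 = 154.08
[3] 0.85(71.28) - 0.7(134.79) = -33.77
[4] 1.4(71.28) + 0.7(42.92) + 0.7(29.58) + 0.7(3.32) + 0.7(134.79) = 247.22
[5] 1.2(71.28) + 1.7(42.92) + 0.2(134.79) = 85.54 + 72.96 + 26.96 = 185.46
[6] 1.4(71.28) = 99.79
The controlling combination is 4, giving 247.22 kN.

247.22 kN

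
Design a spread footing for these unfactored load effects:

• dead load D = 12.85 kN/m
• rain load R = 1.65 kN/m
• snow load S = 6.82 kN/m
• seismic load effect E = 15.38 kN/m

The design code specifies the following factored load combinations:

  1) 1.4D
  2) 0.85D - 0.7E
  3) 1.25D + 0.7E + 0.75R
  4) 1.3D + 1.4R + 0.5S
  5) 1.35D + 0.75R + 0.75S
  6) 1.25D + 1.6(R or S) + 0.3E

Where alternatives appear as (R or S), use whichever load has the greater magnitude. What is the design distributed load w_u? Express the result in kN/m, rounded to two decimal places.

(R or S) → S = 6.82 kN/m.
1) 1.4(12.85) = 17.99
2) 0.85(12.85) - 0.7(15.38) = 0.16
3) 1.25(12.85) + 0.7(15.38) + 0.75(1.65) = 16.06 + 10.77 + 1.24 = 28.07
4) 1.3(12.85) + 1.4(1.65) + 0.5(6.82) = 16.71 + 2.31 + 3.41 = 22.43
5) 1.35(12.85) + 0.75(1.65) + 0.75(6.82) = 23.70
6) 1.25(12.85) + 1.6(6.82) + 0.3(15.38) = 31.59
Maximum is from combination 6.

31.59 kN/m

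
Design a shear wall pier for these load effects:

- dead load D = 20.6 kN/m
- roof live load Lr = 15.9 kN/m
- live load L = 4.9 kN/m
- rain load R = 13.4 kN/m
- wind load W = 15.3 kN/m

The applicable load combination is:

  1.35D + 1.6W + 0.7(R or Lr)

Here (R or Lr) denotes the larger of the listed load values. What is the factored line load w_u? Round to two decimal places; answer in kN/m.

63.42 kN/m

(R or Lr) → Lr = 15.9 kN/m.
1.35(20.6) + 1.6(15.3) + 0.7(15.9) = 27.81 + 24.48 + 11.13 = 63.42
w_u = 63.42 kN/m.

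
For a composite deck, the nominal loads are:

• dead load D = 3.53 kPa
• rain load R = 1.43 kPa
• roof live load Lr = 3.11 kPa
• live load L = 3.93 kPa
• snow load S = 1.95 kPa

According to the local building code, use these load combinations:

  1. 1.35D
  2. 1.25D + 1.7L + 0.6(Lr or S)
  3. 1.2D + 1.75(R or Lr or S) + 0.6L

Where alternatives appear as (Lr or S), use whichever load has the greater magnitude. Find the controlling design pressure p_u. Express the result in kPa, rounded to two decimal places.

(Lr or S) → Lr = 3.11 kPa; (R or Lr or S) → Lr = 3.11 kPa.
1. 1.35(3.53) = 4.77
2. 1.25(3.53) + 1.7(3.93) + 0.6(3.11) = 4.41 + 6.68 + 1.87 = 12.96
3. 1.2(3.53) + 1.75(3.11) + 0.6(3.93) = 4.24 + 5.44 + 2.36 = 12.04
The controlling combination is 2, giving 12.96 kPa.

12.96 kPa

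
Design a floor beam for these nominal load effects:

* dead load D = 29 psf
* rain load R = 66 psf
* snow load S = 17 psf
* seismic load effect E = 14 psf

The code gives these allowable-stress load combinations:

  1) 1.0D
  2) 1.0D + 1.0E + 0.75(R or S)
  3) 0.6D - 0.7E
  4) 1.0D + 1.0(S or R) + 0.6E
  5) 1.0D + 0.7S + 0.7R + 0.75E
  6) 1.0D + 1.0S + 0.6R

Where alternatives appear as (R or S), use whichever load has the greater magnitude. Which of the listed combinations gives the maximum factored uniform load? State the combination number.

(R or S) → R = 66 psf; (S or R) → R = 66 psf.
1) 1.0(29) = 29.00
2) 1.0(29) + 1.0(14) + 0.75(66) = 29.00 + 14.00 + 49.50 = 92.50
3) 0.6(29) - 0.7(14) = 17.40 - 9.80 = 7.60
4) 1.0(29) + 1.0(66) + 0.6(14) = 29.00 + 66.00 + 8.40 = 103.40
5) 1.0(29) + 0.7(17) + 0.7(66) + 0.75(14) = 29.00 + 11.90 + 46.20 + 10.50 = 97.60
6) 1.0(29) + 1.0(17) + 0.6(66) = 29.00 + 17.00 + 39.60 = 85.60
The largest value is 103.40 psf from combination 4.

Combination 4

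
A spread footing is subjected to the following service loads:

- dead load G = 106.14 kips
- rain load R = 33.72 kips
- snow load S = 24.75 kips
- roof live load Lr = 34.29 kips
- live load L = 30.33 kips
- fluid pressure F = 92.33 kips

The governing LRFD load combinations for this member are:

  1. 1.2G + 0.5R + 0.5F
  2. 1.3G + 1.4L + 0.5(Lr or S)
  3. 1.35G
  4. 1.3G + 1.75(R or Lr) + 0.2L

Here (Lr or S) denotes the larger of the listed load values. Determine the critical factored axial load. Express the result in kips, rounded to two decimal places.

204.06 kips

(Lr or S) → Lr = 34.29 kips; (R or Lr) → Lr = 34.29 kips.
1. 1.2(106.14) + 0.5(33.72) + 0.5(92.33) = 190.39
2. 1.3(106.14) + 1.4(30.33) + 0.5(34.29) = 137.98 + 42.46 + 17.15 = 197.59
3. 1.35(106.14) = 143.29
4. 1.3(106.14) + 1.75(34.29) + 0.2(30.33) = 137.98 + 60.01 + 6.07 = 204.06
Combination 4 governs: P_u = 204.06 kips.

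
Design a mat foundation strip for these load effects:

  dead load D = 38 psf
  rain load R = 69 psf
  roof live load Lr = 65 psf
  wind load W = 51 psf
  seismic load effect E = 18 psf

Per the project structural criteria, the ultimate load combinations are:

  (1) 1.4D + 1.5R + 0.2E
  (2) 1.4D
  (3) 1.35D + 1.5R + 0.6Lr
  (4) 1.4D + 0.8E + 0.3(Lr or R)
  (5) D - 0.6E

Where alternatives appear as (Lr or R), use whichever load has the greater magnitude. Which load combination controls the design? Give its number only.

Combination 3

(Lr or R) → R = 69 psf.
(1) 1.4(38) + 1.5(69) + 0.2(18) = 160.30
(2) 1.4(38) = 53.20
(3) 1.35(38) + 1.5(69) + 0.6(65) = 193.80
(4) 1.4(38) + 0.8(18) + 0.3(69) = 88.30
(5) 1.0(38) - 0.6(18) = 27.20
The largest value is 193.80 psf from combination 3.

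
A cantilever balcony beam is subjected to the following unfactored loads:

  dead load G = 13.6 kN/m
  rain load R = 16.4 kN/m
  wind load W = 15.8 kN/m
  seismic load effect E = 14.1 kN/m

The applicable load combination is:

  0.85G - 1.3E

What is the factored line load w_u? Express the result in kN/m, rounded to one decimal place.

0.85(13.6) - 1.3(14.1) = -6.8
w_u = -6.8 kN/m.

-6.8 kN/m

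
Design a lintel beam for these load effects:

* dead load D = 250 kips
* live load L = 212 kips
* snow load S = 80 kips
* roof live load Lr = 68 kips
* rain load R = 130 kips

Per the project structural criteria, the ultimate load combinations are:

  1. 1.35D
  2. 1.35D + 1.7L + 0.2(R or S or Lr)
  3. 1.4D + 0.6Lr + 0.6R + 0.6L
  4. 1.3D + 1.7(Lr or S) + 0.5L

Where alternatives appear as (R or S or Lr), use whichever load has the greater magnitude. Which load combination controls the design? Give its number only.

Combination 2

(R or S or Lr) → R = 130 kips; (Lr or S) → S = 80 kips.
1. 1.35(250) = 337.50
2. 1.35(250) + 1.7(212) + 0.2(130) = 337.50 + 360.40 + 26.00 = 723.90
3. 1.4(250) + 0.6(68) + 0.6(130) + 0.6(212) = 350.00 + 40.80 + 78.00 + 127.20 = 596.00
4. 1.3(250) + 1.7(80) + 0.5(212) = 325.00 + 136.00 + 106.00 = 567.00
The largest value is 723.90 kips from combination 2.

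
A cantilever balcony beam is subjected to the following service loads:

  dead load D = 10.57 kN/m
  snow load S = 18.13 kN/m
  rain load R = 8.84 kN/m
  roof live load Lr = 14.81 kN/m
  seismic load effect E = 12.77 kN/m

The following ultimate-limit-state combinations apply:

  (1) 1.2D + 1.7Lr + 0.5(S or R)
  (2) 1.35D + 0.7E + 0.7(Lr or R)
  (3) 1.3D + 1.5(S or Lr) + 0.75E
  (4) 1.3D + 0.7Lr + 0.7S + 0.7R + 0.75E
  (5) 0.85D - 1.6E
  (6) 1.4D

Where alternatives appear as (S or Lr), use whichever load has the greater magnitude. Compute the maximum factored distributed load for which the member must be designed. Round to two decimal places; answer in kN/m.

52.56 kN/m

(S or R) → S = 18.13 kN/m; (Lr or R) → Lr = 14.81 kN/m; (S or Lr) → S = 18.13 kN/m.
(1) 1.2(10.57) + 1.7(14.81) + 0.5(18.13) = 46.93
(2) 1.35(10.57) + 0.7(12.77) + 0.7(14.81) = 33.58
(3) 1.3(10.57) + 1.5(18.13) + 0.75(12.77) = 50.51
(4) 1.3(10.57) + 0.7(14.81) + 0.7(18.13) + 0.7(8.84) + 0.75(12.77) = 52.56
(5) 0.85(10.57) - 1.6(12.77) = -11.45
(6) 1.4(10.57) = 14.80
Maximum is from combination 4.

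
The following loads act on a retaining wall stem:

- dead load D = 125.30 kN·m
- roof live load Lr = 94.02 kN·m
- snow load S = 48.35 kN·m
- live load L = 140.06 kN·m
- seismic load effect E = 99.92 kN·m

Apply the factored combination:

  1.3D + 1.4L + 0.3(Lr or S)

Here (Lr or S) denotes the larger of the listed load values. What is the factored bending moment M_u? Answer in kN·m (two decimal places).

(Lr or S) → Lr = 94.02 kN·m.
1.3(125.30) + 1.4(140.06) + 0.3(94.02) = 387.18
M_u = 387.18 kN·m.

387.18 kN·m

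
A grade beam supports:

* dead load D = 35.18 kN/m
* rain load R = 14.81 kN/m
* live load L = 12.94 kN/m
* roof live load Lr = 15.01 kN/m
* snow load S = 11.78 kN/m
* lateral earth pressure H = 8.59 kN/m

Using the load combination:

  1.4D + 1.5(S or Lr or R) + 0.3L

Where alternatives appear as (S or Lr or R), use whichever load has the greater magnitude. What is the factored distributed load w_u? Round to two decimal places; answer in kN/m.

75.65 kN/m

(S or Lr or R) → Lr = 15.01 kN/m.
1.4(35.18) + 1.5(15.01) + 0.3(12.94) = 75.65
w_u = 75.65 kN/m.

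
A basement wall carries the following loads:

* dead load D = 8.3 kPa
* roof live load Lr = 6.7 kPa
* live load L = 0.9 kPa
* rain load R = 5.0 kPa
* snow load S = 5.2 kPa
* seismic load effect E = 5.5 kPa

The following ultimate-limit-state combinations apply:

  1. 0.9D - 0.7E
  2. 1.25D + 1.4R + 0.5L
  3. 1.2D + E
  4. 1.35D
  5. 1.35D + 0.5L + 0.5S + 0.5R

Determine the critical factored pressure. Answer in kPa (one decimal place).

1. 0.9(8.3) - 0.7(5.5) = 7.5 - 3.9 = 3.6
2. 1.25(8.3) + 1.4(5.0) + 0.5(0.9) = 17.8
3. 1.2(8.3) + 1.0(5.5) = 10.0 + 5.5 = 15.5
4. 1.35(8.3) = 11.2
5. 1.35(8.3) + 0.5(0.9) + 0.5(5.2) + 0.5(5.0) = 11.2 + 0.5 + 2.6 + 2.5 = 16.8
The controlling combination is 2, giving 17.8 kPa.

17.8 kPa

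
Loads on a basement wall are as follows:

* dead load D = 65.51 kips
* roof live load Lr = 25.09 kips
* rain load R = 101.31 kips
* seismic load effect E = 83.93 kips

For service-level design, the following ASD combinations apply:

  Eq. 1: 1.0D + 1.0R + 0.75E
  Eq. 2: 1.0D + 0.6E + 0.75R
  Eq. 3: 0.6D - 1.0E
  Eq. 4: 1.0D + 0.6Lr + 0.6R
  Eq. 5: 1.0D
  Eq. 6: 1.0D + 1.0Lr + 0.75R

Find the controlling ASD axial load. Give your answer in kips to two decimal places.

229.77 kips

Eq. 1: 1.0(65.51) + 1.0(101.31) + 0.75(83.93) = 65.51 + 101.31 + 62.95 = 229.77
Eq. 2: 1.0(65.51) + 0.6(83.93) + 0.75(101.31) = 65.51 + 50.36 + 75.98 = 191.85
Eq. 3: 0.6(65.51) - 1.0(83.93) = 39.31 - 83.93 = -44.62
Eq. 4: 1.0(65.51) + 0.6(25.09) + 0.6(101.31) = 65.51 + 15.05 + 60.79 = 141.35
Eq. 5: 1.0(65.51) = 65.51
Eq. 6: 1.0(65.51) + 1.0(25.09) + 0.75(101.31) = 65.51 + 25.09 + 75.98 = 166.58
Maximum is from combination 1.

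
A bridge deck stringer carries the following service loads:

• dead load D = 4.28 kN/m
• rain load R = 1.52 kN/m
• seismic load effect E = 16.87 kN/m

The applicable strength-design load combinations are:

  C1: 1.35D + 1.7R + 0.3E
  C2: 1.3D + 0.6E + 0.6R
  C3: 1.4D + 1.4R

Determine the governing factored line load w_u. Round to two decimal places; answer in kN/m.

16.60 kN/m

C1: 1.35(4.28) + 1.7(1.52) + 0.3(16.87) = 5.78 + 2.58 + 5.06 = 13.42
C2: 1.3(4.28) + 0.6(16.87) + 0.6(1.52) = 16.60
C3: 1.4(4.28) + 1.4(1.52) = 5.99 + 2.13 = 8.12
The controlling combination is 2, giving 16.60 kN/m.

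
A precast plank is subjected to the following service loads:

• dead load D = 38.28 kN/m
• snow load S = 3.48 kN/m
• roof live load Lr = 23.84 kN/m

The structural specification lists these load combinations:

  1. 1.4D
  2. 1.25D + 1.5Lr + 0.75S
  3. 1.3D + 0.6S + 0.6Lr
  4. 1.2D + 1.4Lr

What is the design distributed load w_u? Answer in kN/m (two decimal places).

1. 1.4(38.28) = 53.59
2. 1.25(38.28) + 1.5(23.84) + 0.75(3.48) = 47.85 + 35.76 + 2.61 = 86.22
3. 1.3(38.28) + 0.6(3.48) + 0.6(23.84) = 66.16
4. 1.2(38.28) + 1.4(23.84) = 79.31
The controlling combination is 2, giving 86.22 kN/m.

86.22 kN/m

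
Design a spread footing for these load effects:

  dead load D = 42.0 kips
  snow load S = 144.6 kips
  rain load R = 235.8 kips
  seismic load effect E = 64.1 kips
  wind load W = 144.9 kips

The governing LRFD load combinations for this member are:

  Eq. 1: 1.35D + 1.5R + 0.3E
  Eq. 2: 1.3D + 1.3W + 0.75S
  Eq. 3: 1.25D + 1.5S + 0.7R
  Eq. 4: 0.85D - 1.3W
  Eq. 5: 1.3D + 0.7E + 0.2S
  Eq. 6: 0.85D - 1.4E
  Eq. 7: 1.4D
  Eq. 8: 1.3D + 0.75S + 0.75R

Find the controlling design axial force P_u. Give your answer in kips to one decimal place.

434.5 kips

Eq. 1: 1.35(42.0) + 1.5(235.8) + 0.3(64.1) = 56.7 + 353.7 + 19.2 = 429.6
Eq. 2: 1.3(42.0) + 1.3(144.9) + 0.75(144.6) = 351.4
Eq. 3: 1.25(42.0) + 1.5(144.6) + 0.7(235.8) = 52.5 + 216.9 + 165.1 = 434.5
Eq. 4: 0.85(42.0) - 1.3(144.9) = 35.7 - 188.4 = -152.7
Eq. 5: 1.3(42.0) + 0.7(64.1) + 0.2(144.6) = 54.6 + 44.9 + 28.9 = 128.4
Eq. 6: 0.85(42.0) - 1.4(64.1) = 35.7 - 89.7 = -54.0
Eq. 7: 1.4(42.0) = 58.8
Eq. 8: 1.3(42.0) + 0.75(144.6) + 0.75(235.8) = 339.9
Combination 3 governs: P_u = 434.5 kips.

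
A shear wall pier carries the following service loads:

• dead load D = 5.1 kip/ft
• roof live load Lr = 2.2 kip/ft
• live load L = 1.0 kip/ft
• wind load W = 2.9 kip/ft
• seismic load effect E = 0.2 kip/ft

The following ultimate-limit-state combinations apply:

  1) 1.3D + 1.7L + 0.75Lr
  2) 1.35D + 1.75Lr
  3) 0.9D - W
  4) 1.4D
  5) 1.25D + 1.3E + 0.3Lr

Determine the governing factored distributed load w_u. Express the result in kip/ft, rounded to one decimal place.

1) 1.3(5.1) + 1.7(1.0) + 0.75(2.2) = 6.6 + 1.7 + 1.7 = 10.0
2) 1.35(5.1) + 1.75(2.2) = 10.7
3) 0.9(5.1) - 1.0(2.9) = 4.6 - 2.9 = 1.7
4) 1.4(5.1) = 7.1
5) 1.25(5.1) + 1.3(0.2) + 0.3(2.2) = 7.3
The controlling combination is 2, giving 10.7 kip/ft.

10.7 kip/ft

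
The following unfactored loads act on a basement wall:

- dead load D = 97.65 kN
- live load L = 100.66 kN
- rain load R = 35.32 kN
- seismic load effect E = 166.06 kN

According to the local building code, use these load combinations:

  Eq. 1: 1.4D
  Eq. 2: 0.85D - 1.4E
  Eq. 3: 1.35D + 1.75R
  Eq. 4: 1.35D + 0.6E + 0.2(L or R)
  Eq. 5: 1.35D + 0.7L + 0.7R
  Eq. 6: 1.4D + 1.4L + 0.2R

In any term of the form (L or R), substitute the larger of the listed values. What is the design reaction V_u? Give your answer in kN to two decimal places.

(L or R) → L = 100.66 kN.
Eq. 1: 1.4(97.65) = 136.71
Eq. 2: 0.85(97.65) - 1.4(166.06) = 83.00 - 232.48 = -149.48
Eq. 3: 1.35(97.65) + 1.75(35.32) = 131.83 + 61.81 = 193.64
Eq. 4: 1.35(97.65) + 0.6(166.06) + 0.2(100.66) = 131.83 + 99.64 + 20.13 = 251.60
Eq. 5: 1.35(97.65) + 0.7(100.66) + 0.7(35.32) = 131.83 + 70.46 + 24.72 = 227.01
Eq. 6: 1.4(97.65) + 1.4(100.66) + 0.2(35.32) = 284.70
Maximum is from combination 6.

284.70 kN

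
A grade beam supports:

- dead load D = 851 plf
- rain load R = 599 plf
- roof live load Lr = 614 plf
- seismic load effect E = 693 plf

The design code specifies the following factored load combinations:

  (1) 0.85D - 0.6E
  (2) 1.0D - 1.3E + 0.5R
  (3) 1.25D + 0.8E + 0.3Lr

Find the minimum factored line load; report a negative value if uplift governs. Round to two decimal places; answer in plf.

(1) 0.85(851) - 0.6(693) = 723.35 - 415.80 = 307.55
(2) 1.0(851) - 1.3(693) + 0.5(599) = 851.00 - 900.90 + 299.50 = 249.60
(3) 1.25(851) + 0.8(693) + 0.3(614) = 1063.75 + 554.40 + 184.20 = 1802.35
Combination 2 gives the minimum: 249.60 plf.

249.60 plf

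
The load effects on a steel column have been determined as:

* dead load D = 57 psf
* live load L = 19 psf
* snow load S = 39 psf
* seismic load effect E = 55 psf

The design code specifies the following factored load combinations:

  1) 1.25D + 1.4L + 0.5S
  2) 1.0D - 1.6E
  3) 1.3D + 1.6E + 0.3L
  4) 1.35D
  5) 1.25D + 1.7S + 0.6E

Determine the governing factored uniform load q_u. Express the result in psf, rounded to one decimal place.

1) 1.25(57) + 1.4(19) + 0.5(39) = 71.3 + 26.6 + 19.5 = 117.4
2) 1.0(57) - 1.6(55) = 57.0 - 88.0 = -31.0
3) 1.3(57) + 1.6(55) + 0.3(19) = 74.1 + 88.0 + 5.7 = 167.8
4) 1.35(57) = 77.0
5) 1.25(57) + 1.7(39) + 0.6(55) = 71.3 + 66.3 + 33.0 = 170.6
Maximum is from combination 5.

170.6 psf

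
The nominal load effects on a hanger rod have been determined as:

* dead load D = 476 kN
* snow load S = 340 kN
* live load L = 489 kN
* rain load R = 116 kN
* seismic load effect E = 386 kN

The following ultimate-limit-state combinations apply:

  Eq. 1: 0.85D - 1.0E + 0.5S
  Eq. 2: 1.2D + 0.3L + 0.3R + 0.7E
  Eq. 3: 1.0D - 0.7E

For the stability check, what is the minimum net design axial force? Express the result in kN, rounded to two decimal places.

188.60 kN

Eq. 1: 0.85(476) - 1.0(386) + 0.5(340) = 404.60 - 386.00 + 170.00 = 188.60
Eq. 2: 1.2(476) + 0.3(489) + 0.3(116) + 0.7(386) = 571.20 + 146.70 + 34.80 + 270.20 = 1022.90
Eq. 3: 1.0(476) - 0.7(386) = 476.00 - 270.20 = 205.80
Combination 1 gives the minimum: 188.60 kN.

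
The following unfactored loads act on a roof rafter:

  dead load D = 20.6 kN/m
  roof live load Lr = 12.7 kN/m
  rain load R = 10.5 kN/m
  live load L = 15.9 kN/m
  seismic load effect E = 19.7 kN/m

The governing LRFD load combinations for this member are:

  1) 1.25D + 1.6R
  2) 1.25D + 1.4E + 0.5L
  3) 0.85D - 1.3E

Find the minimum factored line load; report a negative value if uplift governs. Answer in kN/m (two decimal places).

1) 1.25(20.6) + 1.6(10.5) = 25.75 + 16.80 = 42.55
2) 1.25(20.6) + 1.4(19.7) + 0.5(15.9) = 25.75 + 27.58 + 7.95 = 61.28
3) 0.85(20.6) - 1.3(19.7) = 17.51 - 25.61 = -8.10
Combination 3 gives the minimum: -8.10 kN/m.

-8.10 kN/m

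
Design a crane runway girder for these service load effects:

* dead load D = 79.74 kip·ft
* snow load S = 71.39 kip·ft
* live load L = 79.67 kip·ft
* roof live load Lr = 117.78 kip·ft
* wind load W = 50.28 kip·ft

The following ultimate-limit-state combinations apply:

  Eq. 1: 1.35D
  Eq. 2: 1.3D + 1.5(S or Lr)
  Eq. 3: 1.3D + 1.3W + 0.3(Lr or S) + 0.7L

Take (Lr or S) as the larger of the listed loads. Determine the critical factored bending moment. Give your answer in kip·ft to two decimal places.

280.33 kip·ft

(S or Lr) → Lr = 117.78 kip·ft; (Lr or S) → Lr = 117.78 kip·ft.
Eq. 1: 1.35(79.74) = 107.65
Eq. 2: 1.3(79.74) + 1.5(117.78) = 103.66 + 176.67 = 280.33
Eq. 3: 1.3(79.74) + 1.3(50.28) + 0.3(117.78) + 0.7(79.67) = 260.13
The controlling combination is 2, giving 280.33 kip·ft.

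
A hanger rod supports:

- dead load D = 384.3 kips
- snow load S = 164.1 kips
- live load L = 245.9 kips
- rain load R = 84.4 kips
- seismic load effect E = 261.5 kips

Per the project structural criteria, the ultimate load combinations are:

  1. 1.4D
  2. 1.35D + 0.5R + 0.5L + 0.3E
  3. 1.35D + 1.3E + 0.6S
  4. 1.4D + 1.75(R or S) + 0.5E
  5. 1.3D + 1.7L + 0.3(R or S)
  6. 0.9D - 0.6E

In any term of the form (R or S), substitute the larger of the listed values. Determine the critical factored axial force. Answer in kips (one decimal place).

(R or S) → S = 164.1 kips.
1. 1.4(384.3) = 538.0
2. 1.35(384.3) + 0.5(84.4) + 0.5(245.9) + 0.3(261.5) = 762.4
3. 1.35(384.3) + 1.3(261.5) + 0.6(164.1) = 957.2
4. 1.4(384.3) + 1.75(164.1) + 0.5(261.5) = 955.9
5. 1.3(384.3) + 1.7(245.9) + 0.3(164.1) = 966.9
6. 0.9(384.3) - 0.6(261.5) = 345.9 - 156.9 = 189.0
Combination 5 governs: P_u = 966.9 kips.

966.9 kips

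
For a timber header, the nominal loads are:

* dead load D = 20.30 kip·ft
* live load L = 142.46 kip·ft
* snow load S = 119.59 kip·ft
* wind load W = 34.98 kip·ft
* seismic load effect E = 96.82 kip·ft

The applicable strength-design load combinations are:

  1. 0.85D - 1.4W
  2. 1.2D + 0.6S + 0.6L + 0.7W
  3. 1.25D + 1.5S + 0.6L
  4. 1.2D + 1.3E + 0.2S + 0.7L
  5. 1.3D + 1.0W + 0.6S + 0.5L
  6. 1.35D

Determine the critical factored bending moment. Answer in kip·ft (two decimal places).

1. 0.85(20.30) - 1.4(34.98) = -31.72
2. 1.2(20.30) + 0.6(119.59) + 0.6(142.46) + 0.7(34.98) = 24.36 + 71.75 + 85.48 + 24.49 = 206.08
3. 1.25(20.30) + 1.5(119.59) + 0.6(142.46) = 290.24
4. 1.2(20.30) + 1.3(96.82) + 0.2(119.59) + 0.7(142.46) = 24.36 + 125.87 + 23.92 + 99.72 = 273.87
5. 1.3(20.30) + 1.0(34.98) + 0.6(119.59) + 0.5(142.46) = 26.39 + 34.98 + 71.75 + 71.23 = 204.35
6. 1.35(20.30) = 27.41
Combination 3 governs: M_u = 290.24 kip·ft.

290.24 kip·ft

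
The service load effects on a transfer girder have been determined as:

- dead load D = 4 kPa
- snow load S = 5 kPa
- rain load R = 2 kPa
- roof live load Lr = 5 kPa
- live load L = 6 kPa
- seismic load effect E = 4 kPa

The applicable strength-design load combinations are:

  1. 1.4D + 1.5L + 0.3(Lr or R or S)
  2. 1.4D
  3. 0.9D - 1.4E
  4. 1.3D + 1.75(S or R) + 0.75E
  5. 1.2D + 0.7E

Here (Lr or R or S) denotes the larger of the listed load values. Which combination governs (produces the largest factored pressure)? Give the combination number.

(Lr or R or S) → Lr = 5 kPa; (S or R) → S = 5 kPa.
1. 1.4(4) + 1.5(6) + 0.3(5) = 5.6 + 9.0 + 1.5 = 16.1
2. 1.4(4) = 5.6
3. 0.9(4) - 1.4(4) = 3.6 - 5.6 = -2.0
4. 1.3(4) + 1.75(5) + 0.75(4) = 5.2 + 8.8 + 3.0 = 17.0
5. 1.2(4) + 0.7(4) = 4.8 + 2.8 = 7.6
The largest value is 17.0 kPa from combination 4.

Combination 4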